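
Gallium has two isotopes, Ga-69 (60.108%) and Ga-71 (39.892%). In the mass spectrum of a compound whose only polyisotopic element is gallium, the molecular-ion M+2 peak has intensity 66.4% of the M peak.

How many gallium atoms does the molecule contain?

1

With n Ga atoms, P(M+2)/P(M) = C(n,1)·p^(n−1)q / p^n = n·q/p = n · 0.39892/0.60108.
n = 0.664 × 0.60108/0.39892 = 1.00 ≈ 1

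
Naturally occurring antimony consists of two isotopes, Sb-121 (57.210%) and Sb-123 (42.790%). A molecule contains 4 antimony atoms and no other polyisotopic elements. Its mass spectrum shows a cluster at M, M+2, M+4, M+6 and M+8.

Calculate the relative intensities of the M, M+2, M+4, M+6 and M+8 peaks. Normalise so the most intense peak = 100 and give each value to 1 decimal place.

29.8 : 89.1 : 100.0 : 49.9 : 9.3

Expanding (0.57210 + 0.42790)^4:
P(M) = 0.57210^4 = 0.107124
P(M+2) = 4 × 0.57210^3 × 0.42790^1 = 0.320493
P(M+4) = 6 × 0.57210^2 × 0.42790^2 = 0.359567
P(M+6) = 4 × 0.57210^1 × 0.42790^3 = 0.179291
P(M+8) = 0.42790^4 = 0.033525
The M+4 peak is largest (0.359567); scaling to 100 gives 29.8 : 89.1 : 100.0 : 49.9 : 9.3.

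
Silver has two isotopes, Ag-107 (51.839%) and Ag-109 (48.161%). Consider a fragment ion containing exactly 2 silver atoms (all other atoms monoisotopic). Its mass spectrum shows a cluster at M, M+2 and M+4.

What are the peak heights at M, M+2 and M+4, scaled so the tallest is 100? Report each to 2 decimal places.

53.82 : 100.00 : 46.45

The 2 Ag atoms are independent, so intensities follow the terms of (0.51839 + 0.48161)^2.
P(M) = 0.51839^2 = 0.268728
P(M+2) = 2 × 0.51839^1 × 0.48161^1 = 0.499324
P(M+4) = 0.48161^2 = 0.231948
The M+2 peak is largest (0.499324); scaling to 100 gives 53.82 : 100.00 : 46.45.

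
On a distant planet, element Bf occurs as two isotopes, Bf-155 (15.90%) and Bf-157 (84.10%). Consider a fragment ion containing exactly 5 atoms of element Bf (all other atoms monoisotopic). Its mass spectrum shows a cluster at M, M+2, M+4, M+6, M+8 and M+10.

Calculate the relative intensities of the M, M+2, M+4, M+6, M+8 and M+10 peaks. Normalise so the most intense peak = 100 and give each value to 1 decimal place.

Each Bf atom is independently Bf-155 (p = 0.1590) or Bf-157 (q = 0.8410); the cluster is the binomial expansion (p + q)^5.
P(M) = 0.1590^5 = 0.000102
P(M+2) = 5 × 0.1590^4 × 0.8410^1 = 0.002688
P(M+4) = 10 × 0.1590^3 × 0.8410^2 = 0.028430
P(M+6) = 10 × 0.1590^2 × 0.8410^3 = 0.150377
P(M+8) = 5 × 0.1590^1 × 0.8410^4 = 0.397696
P(M+10) = 0.8410^5 = 0.420707
The M+10 peak is largest (0.420707); scaling to 100 gives 0.0 : 0.6 : 6.8 : 35.7 : 94.5 : 100.0.

0.0 : 0.6 : 6.8 : 35.7 : 94.5 : 100.0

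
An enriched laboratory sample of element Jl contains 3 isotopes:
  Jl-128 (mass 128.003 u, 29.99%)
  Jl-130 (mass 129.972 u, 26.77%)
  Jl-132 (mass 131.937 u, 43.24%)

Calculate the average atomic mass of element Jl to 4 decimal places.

130.2312 u

Ar = Σ fᵢ·mᵢ = 0.2999 × 128.003 + 0.2677 × 129.972 + 0.4324 × 131.937
= 38.38810 + 34.79350 + 57.04956 = 130.23116 u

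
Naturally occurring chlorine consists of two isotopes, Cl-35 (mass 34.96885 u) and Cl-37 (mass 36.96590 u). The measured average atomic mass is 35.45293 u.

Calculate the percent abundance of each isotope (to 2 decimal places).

Let x be the fractional abundance of Cl-35; then Cl-37 has abundance 1 − x.
34.96885·x + 36.96590·(1 − x) = 35.45293
(34.96885 − 36.96590)·x = 35.45293 − 36.96590
x = -1.51297 / -1.99705 = 0.75760 → 75.76% Cl-35, 24.24% Cl-37.

Cl-35: 75.76%, Cl-37: 24.24%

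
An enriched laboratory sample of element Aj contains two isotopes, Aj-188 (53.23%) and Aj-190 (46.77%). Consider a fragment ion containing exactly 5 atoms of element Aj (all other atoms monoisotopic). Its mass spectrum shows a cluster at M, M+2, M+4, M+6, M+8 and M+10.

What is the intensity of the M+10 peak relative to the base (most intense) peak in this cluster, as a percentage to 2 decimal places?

Binomial terms of (0.5323 + 0.4677)^5: M 0.0427, M+2 0.1877, M+4 0.3299, M+6 0.2899, M+8 0.1273, M+10 0.0224 → M+4 is the base peak.
P(M+4) = C(5,2) × 0.5323^3 × 0.4677^2 = 10 × 0.15082363 × 0.21874329 = 0.329917 (base)
P(M+10) = C(5,5) × 0.5323^0 × 0.4677^5 = 1 × 1.0000 × 0.0223788 = 0.022379
Relative intensity = 0.022379 / 0.329917 × 100 = 6.78

6.78%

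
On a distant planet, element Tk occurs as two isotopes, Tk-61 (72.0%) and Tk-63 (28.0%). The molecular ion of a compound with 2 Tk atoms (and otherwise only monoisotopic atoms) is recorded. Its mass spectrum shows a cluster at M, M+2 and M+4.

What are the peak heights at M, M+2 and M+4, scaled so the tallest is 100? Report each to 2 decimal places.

100.00 : 77.78 : 15.12

Expanding (0.720 + 0.280)^2:
P(M) = 0.720^2 = 0.518400
P(M+2) = 2 × 0.720^1 × 0.280^1 = 0.403200
P(M+4) = 0.280^2 = 0.078400
The M peak is largest (0.518400); scaling to 100 gives 100.00 : 77.78 : 15.12.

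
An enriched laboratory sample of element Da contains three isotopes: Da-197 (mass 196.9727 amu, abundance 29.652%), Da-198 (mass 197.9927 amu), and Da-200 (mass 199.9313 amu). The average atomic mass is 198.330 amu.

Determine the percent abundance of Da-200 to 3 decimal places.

33.001%

Let x and y be the fractions of Da-198 and Da-200. Then x + y = 1 − 0.29652 = 0.70348 and 197.9927x + 199.9313y = 198.330 − 0.29652×196.9727 = 139.923654996.
Substituting: 197.9927x + 199.9313(0.70348 − x) = 139.923654996
(197.9927 − 199.9313)x = -0.724015928  ⇒  x = 0.37347, y = 0.33001
Da-198: 37.347%, Da-200: 33.001%.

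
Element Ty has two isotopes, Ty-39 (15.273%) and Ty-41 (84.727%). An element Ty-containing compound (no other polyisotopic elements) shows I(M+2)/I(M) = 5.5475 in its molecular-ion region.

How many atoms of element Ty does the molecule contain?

The M+2/M ratio from n Ty atoms is n · q/p = n · 0.84727/0.15273.
n = 5.5475 × 0.15273/0.84727 = 1.00 ≈ 1

1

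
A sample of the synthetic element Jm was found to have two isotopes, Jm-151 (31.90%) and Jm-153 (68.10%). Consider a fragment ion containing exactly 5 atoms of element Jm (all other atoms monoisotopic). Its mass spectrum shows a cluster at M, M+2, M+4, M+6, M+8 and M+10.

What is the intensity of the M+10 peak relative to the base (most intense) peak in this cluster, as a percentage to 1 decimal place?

Term probabilities: M 0.0033, M+2 0.0353, M+4 0.1505, M+6 0.3214, M+8 0.3430, M+10 0.1465. Base peak = M+8.
P(M+8) = C(5,4) × 0.3190^1 × 0.6810^4 = 5 × 0.3190 × 0.21507427 = 0.343043 (base)
P(M+10) = C(5,5) × 0.3190^0 × 0.6810^5 = 1 × 1.0000 × 0.14646557 = 0.146466
Relative intensity = 0.146466 / 0.343043 × 100 = 42.7

42.7%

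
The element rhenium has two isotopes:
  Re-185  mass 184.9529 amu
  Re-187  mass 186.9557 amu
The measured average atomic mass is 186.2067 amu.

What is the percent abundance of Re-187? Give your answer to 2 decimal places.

62.60%

With x = fraction of Re-185 (so Re-187 is 1 − x):
184.9529·x + 186.9557·(1 − x) = 186.2067
(184.9529 − 186.9557)·x = 186.2067 − 186.9557
x = -0.7490 / -2.0028 = 0.37398 → 37.40% Re-185, 62.60% Re-187.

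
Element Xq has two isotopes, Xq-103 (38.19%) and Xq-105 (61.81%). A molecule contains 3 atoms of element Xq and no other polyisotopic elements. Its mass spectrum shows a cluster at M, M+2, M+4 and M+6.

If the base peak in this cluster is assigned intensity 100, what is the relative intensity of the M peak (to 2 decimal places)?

12.73

Binomial terms of (0.3819 + 0.6181)^3: M 0.0557, M+2 0.2704, M+4 0.4377, M+6 0.2361 → M+4 is the base peak.
P(M+4) = C(3,2) × 0.3819^1 × 0.6181^2 = 3 × 0.3819 × 0.38204761 = 0.437712 (base)
P(M) = C(3,0) × 0.3819^3 × 0.6181^0 = 1 × 0.0556992 × 1.0000 = 0.055699
Relative intensity = 0.055699 / 0.437712 × 100 = 12.73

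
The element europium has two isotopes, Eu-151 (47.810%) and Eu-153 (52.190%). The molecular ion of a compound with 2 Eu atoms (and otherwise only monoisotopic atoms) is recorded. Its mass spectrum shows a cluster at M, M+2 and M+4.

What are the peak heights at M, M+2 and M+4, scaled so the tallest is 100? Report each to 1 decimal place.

Each Eu atom is independently Eu-151 (p = 0.47810) or Eu-153 (q = 0.52190); the cluster is the binomial expansion (p + q)^2.
P(M) = 0.47810^2 = 0.228580
P(M+2) = 2 × 0.47810^1 × 0.52190^1 = 0.499041
P(M+4) = 0.52190^2 = 0.272380
The M+2 peak is largest (0.499041); scaling to 100 gives 45.8 : 100.0 : 54.6.

45.8 : 100.0 : 54.6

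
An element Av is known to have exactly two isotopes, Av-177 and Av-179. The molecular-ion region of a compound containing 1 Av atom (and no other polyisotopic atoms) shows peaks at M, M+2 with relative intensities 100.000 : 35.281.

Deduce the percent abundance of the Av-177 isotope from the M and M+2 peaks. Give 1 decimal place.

73.9%

Let p = fractional abundance of Av-177. I(M+2)/I(M) = [C(1,1)·p^0·(1−p)] / p^1 = 1·(1−p)/p = 35.281/100.000 = 0.3528
(1−p)/p = 0.3528/1 = 0.3528  ⇒  p = 1/(1 + 0.3528) = 0.7392
Av-177: 73.9%, Av-179: 26.1%.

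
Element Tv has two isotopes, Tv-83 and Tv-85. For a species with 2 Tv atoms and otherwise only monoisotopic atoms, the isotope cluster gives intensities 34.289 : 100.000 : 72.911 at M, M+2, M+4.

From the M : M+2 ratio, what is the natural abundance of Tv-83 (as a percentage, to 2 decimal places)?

40.68%

Write p for the Tv-83 fraction. I(M+2)/I(M) = [C(2,1)·p^1·(1−p)] / p^2 = 2·(1−p)/p = 100.000/34.289 = 2.9164
(1−p)/p = 2.9164/2 = 1.4582  ⇒  p = 1/(1 + 1.4582) = 0.4068
Tv-83: 40.68%, Tv-85: 59.32%.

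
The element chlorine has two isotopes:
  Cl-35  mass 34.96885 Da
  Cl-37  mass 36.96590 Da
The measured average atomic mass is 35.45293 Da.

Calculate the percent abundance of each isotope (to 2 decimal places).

Cl-35: 75.76%, Cl-37: 24.24%

Writing the weighted mean with unknown fraction x of Cl-35:
34.96885·x + 36.96590·(1 − x) = 35.45293
(34.96885 − 36.96590)·x = 35.45293 − 36.96590
x = -1.51297 / -1.99705 = 0.75760 → 75.76% Cl-35, 24.24% Cl-37.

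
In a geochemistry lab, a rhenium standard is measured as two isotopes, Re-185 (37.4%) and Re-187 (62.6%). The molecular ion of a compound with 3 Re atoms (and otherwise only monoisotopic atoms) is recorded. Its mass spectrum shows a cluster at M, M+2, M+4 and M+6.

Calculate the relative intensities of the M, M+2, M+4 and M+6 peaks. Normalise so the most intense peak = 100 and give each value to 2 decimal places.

Expanding (0.374 + 0.626)^3:
P(M) = 0.374^3 = 0.052314
P(M+2) = 3 × 0.374^2 × 0.626^1 = 0.262687
P(M+4) = 3 × 0.374^1 × 0.626^2 = 0.439685
P(M+6) = 0.626^3 = 0.245314
The M+4 peak is largest (0.439685); scaling to 100 gives 11.90 : 59.74 : 100.00 : 55.79.

11.90 : 59.74 : 100.00 : 55.79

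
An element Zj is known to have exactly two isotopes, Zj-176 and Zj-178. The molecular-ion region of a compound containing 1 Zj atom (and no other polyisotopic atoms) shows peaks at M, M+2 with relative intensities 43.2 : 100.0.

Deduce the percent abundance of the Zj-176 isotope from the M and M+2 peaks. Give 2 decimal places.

30.17%

If p is the fraction of Zj that is Zj-176, then I(M+2)/I(M) = [C(1,1)·p^0·(1−p)] / p^1 = 1·(1−p)/p = 100.0/43.2 = 2.3148
(1−p)/p = 2.3148/1 = 2.3148  ⇒  p = 1/(1 + 2.3148) = 0.3017
Zj-176: 30.17%, Zj-178: 69.83%.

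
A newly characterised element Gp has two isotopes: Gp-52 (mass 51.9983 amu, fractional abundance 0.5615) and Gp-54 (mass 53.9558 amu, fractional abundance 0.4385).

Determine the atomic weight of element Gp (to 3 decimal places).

Ar = Σ fᵢ·mᵢ = 0.5615 × 51.9983 + 0.4385 × 53.9558
= 29.19705 + 23.65962 = 52.85667 amu

52.857 amu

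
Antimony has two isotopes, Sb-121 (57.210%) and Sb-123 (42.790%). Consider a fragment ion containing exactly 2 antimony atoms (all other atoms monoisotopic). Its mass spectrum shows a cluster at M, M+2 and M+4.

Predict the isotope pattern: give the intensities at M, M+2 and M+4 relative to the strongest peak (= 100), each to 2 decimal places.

Each Sb atom is independently Sb-121 (p = 0.57210) or Sb-123 (q = 0.42790); the cluster is the binomial expansion (p + q)^2.
P(M) = 0.57210^2 = 0.327298
P(M+2) = 2 × 0.57210^1 × 0.42790^1 = 0.489603
P(M+4) = 0.42790^2 = 0.183098
The M+2 peak is largest (0.489603); scaling to 100 gives 66.85 : 100.00 : 37.40.

66.85 : 100.00 : 37.40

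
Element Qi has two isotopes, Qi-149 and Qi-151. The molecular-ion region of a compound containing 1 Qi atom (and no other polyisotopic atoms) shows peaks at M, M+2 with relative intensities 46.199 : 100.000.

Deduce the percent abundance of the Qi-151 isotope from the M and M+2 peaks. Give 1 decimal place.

Let p = fractional abundance of Qi-149. I(M+2)/I(M) = [C(1,1)·p^0·(1−p)] / p^1 = 1·(1−p)/p = 100.000/46.199 = 2.1645
(1−p)/p = 2.1645/1 = 2.1645  ⇒  p = 1/(1 + 2.1645) = 0.3160
Qi-149: 31.6%, Qi-151: 68.4%.

68.4%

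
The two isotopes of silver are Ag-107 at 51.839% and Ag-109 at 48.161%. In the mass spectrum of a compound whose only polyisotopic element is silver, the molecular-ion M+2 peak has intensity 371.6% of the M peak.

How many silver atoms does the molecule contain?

4

The M+2/M ratio from n Ag atoms is n · q/p = n · 0.48161/0.51839.
n = 3.716 × 0.51839/0.48161 = 4.00 ≈ 4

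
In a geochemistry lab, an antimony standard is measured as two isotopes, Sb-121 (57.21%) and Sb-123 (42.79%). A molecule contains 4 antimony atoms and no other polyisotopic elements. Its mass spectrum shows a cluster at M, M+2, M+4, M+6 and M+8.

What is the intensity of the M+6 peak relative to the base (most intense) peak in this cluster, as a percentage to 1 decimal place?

49.9%

Binomial terms of (0.5721 + 0.4279)^4: M 0.1071, M+2 0.3205, M+4 0.3596, M+6 0.1793, M+8 0.0335 → M+4 is the base peak.
P(M+4) = C(4,2) × 0.5721^2 × 0.4279^2 = 6 × 0.32729841 × 0.18309841 = 0.359567 (base)
P(M+6) = C(4,3) × 0.5721^1 × 0.4279^3 = 4 × 0.5721 × 0.07834781 = 0.179291
Relative intensity = 0.179291 / 0.359567 × 100 = 49.9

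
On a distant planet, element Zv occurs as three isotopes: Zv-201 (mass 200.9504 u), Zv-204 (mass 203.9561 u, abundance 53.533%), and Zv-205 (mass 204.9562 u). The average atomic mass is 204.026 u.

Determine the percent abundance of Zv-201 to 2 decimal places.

Let x and y be the fractions of Zv-201 and Zv-205. Then x + y = 1 − 0.53533 = 0.46467 and 200.9504x + 204.9562y = 204.026 − 0.53533×203.9561 = 94.842180987.
Substituting: 200.9504x + 204.9562(0.46467 − x) = 94.842180987
(200.9504 − 204.9562)x = -0.394816467  ⇒  x = 0.09856, y = 0.36611
Zv-201: 9.86%, Zv-205: 36.61%.

9.86%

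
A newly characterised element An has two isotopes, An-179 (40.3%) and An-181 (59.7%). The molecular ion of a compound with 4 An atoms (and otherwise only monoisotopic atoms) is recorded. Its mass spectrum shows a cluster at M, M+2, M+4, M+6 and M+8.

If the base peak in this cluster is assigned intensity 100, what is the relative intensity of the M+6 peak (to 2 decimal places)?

Binomial terms of (0.403 + 0.597)^4: M 0.0264, M+2 0.1563, M+4 0.3473, M+6 0.3430, M+8 0.1270 → M+4 is the base peak.
P(M+4) = C(4,2) × 0.403^2 × 0.597^2 = 6 × 0.162409 × 0.356409 = 0.347304 (base)
P(M+6) = C(4,3) × 0.403^1 × 0.597^3 = 4 × 0.4030 × 0.21277617 = 0.342995
Relative intensity = 0.342995 / 0.347304 × 100 = 98.76

98.76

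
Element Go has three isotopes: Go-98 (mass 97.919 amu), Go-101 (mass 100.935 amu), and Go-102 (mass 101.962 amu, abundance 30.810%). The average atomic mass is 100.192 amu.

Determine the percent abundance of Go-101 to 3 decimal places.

34.063%

Let x and y be the fractions of Go-98 and Go-101. Then x + y = 1 − 0.30810 = 0.69190 and 97.919x + 100.935y = 100.192 − 0.30810×101.962 = 68.7775078.
Substituting: 97.919x + 100.935(0.69190 − x) = 68.7775078
(97.919 − 100.935)x = -1.0594187  ⇒  x = 0.35127, y = 0.34063
Go-98: 35.127%, Go-101: 34.063%.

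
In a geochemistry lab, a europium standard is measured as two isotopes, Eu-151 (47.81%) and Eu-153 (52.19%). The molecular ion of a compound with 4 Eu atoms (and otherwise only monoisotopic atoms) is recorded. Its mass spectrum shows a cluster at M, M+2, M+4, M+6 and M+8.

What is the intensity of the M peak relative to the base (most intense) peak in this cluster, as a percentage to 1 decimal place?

14.0%

Term probabilities: M 0.0522, M+2 0.2281, M+4 0.3736, M+6 0.2719, M+8 0.0742. Base peak = M+4.
P(M+4) = C(4,2) × 0.4781^2 × 0.5219^2 = 6 × 0.22857961 × 0.27237961 = 0.373563 (base)
P(M) = C(4,0) × 0.4781^4 × 0.5219^0 = 1 × 0.05224864 × 1.0000 = 0.052249
Relative intensity = 0.052249 / 0.373563 × 100 = 14.0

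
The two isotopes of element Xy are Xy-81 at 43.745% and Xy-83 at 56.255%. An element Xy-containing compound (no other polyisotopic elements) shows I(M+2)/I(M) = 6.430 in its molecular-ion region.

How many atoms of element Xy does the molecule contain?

5

For n independent Xy atoms, I(M+2)/I(M) = n · (abundance Xy-83) / (abundance Xy-81) = n · 0.56255/0.43745.
n = 6.430 × 0.43745/0.56255 = 5.00 ≈ 5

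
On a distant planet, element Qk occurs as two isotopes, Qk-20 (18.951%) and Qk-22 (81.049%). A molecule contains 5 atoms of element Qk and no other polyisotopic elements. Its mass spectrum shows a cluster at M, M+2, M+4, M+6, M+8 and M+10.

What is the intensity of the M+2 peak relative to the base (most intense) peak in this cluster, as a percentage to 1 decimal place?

Binomial terms of (0.18951 + 0.81049)^5: M 0.0002, M+2 0.0052, M+4 0.0447, M+6 0.1912, M+8 0.4089, M+10 0.3497 → M+8 is the base peak.
P(M+8) = C(5,4) × 0.18951^1 × 0.81049^4 = 5 × 0.18951 × 0.43150978 = 0.408877 (base)
P(M+2) = C(5,1) × 0.18951^4 × 0.81049^1 = 5 × 0.00128982 × 0.81049 = 0.005227
Relative intensity = 0.005227 / 0.408877 × 100 = 1.3

1.3%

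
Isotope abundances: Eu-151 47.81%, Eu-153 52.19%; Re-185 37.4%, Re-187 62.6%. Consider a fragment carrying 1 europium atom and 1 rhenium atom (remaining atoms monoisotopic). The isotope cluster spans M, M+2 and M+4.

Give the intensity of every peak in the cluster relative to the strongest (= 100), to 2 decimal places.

36.16 : 100.00 : 66.07

Europium pattern (n=1): 0.4781 : 0.5219
Rhenium pattern (n=1): 0.3740 : 0.6260
Convolve the two distributions (both contribute in 2-u steps):
  M: 0.4781×0.3740 = 0.178809
  M+2: 0.4781×0.6260 + 0.5219×0.3740 = 0.494481
  M+4: 0.5219×0.6260 = 0.326709
Scale to base peak (0.494481) = 100: 36.16 : 100.00 : 66.07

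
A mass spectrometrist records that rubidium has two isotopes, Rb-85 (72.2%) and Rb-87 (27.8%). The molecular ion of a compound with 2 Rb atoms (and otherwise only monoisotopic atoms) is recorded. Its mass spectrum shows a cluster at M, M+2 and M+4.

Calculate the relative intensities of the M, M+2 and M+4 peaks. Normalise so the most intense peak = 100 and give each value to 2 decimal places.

Each Rb atom is independently Rb-85 (p = 0.722) or Rb-87 (q = 0.278); the cluster is the binomial expansion (p + q)^2.
P(M) = 0.722^2 = 0.521284
P(M+2) = 2 × 0.722^1 × 0.278^1 = 0.401432
P(M+4) = 0.278^2 = 0.077284
The M peak is largest (0.521284); scaling to 100 gives 100.00 : 77.01 : 14.83.

100.00 : 77.01 : 14.83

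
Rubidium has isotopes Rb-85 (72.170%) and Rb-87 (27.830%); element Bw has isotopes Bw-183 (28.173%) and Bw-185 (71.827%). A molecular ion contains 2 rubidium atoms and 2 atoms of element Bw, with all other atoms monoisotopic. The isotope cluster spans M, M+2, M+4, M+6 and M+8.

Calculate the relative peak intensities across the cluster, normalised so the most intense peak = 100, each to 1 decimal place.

9.5 : 55.5 : 100.0 : 54.5 : 9.1

Rubidium pattern (n=2): 0.52085089 : 0.40169822 : 0.07745089
Element Bw pattern (n=2): 0.07937179 : 0.40471641 : 0.51591179
Convolve the two distributions (both contribute in 2-u steps):
  M: 0.52085089×0.07937179 = 0.041341
  M+2: 0.52085089×0.40471641 + 0.40169822×0.07937179 = 0.242680
  M+4: 0.52085089×0.51591179 + 0.40169822×0.40471641 + 0.07745089×0.07937179 = 0.437434
  M+6: 0.40169822×0.51591179 + 0.07745089×0.40471641 = 0.238586
  M+8: 0.07745089×0.51591179 = 0.039958
Scale to base peak (0.437434) = 100: 9.5 : 55.5 : 100.0 : 54.5 : 9.1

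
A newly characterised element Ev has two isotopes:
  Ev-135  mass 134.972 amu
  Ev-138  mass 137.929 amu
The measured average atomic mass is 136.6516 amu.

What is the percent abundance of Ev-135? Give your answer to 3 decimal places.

Writing the weighted mean with unknown fraction x of Ev-135:
134.972·x + 137.929·(1 − x) = 136.6516
(134.972 − 137.929)·x = 136.6516 − 137.929
x = -1.2774 / -2.957 = 0.43199 → 43.199% Ev-135, 56.801% Ev-138.

43.199%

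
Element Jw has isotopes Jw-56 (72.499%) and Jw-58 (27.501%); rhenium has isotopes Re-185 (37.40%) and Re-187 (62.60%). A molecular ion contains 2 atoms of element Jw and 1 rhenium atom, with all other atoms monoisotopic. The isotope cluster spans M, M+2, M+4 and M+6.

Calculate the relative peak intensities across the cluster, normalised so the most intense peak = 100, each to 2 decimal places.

41.11 : 100.00 : 58.12 : 9.90

Element Jw pattern (n=2): 0.5256105 : 0.398759 : 0.0756305
Rhenium pattern (n=1): 0.3740 : 0.6260
Convolve the two distributions (both contribute in 2-u steps):
  M: 0.5256105×0.3740 = 0.196578
  M+2: 0.5256105×0.6260 + 0.398759×0.3740 = 0.478168
  M+4: 0.398759×0.6260 + 0.0756305×0.3740 = 0.277909
  M+6: 0.0756305×0.6260 = 0.047345
Scale to base peak (0.478168) = 100: 41.11 : 100.00 : 58.12 : 9.90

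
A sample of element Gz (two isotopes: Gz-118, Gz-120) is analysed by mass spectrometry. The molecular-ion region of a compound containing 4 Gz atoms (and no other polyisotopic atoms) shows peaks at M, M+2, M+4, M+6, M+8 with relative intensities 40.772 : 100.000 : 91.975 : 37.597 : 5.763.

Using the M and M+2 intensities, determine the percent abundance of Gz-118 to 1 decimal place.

62.0%

Write p for the Gz-118 fraction. I(M+2)/I(M) = [C(4,1)·p^3·(1−p)] / p^4 = 4·(1−p)/p = 100.000/40.772 = 2.4527
(1−p)/p = 2.4527/4 = 0.6132  ⇒  p = 1/(1 + 0.6132) = 0.6199
Gz-118: 62.0%, Gz-120: 38.0%.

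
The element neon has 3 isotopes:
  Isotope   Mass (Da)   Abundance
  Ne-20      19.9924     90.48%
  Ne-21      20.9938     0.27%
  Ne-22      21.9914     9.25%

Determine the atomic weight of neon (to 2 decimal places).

The abundance-weighted mean is 0.9048 × 19.9924 + 0.0027 × 20.9938 + 0.0925 × 21.9914
= 18.08912 + 0.05668 + 2.03420 = 20.18000 Da

20.18 Da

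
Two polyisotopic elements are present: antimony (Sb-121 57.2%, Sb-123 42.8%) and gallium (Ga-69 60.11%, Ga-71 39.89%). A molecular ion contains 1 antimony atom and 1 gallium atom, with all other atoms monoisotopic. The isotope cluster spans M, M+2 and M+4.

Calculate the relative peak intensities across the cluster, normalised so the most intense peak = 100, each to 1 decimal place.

Antimony pattern (n=1): 0.5720 : 0.4280
Gallium pattern (n=1): 0.6011 : 0.3989
Convolve the two distributions (both contribute in 2-u steps):
  M: 0.5720×0.6011 = 0.343829
  M+2: 0.5720×0.3989 + 0.4280×0.6011 = 0.485442
  M+4: 0.4280×0.3989 = 0.170729
Scale to base peak (0.485442) = 100: 70.8 : 100.0 : 35.2

70.8 : 100.0 : 35.2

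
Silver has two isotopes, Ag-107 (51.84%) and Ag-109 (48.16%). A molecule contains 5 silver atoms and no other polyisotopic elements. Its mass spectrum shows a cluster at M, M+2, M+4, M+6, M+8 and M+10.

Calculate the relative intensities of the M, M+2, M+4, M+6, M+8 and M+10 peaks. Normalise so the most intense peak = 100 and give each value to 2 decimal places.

Each Ag atom is independently Ag-107 (p = 0.5184) or Ag-109 (q = 0.4816); the cluster is the binomial expansion (p + q)^5.
P(M) = 0.5184^5 = 0.037439
P(M+2) = 5 × 0.5184^4 × 0.4816^1 = 0.173907
P(M+4) = 10 × 0.5184^3 × 0.4816^2 = 0.323123
P(M+6) = 10 × 0.5184^2 × 0.4816^3 = 0.300185
P(M+8) = 5 × 0.5184^1 × 0.4816^4 = 0.139438
P(M+10) = 0.4816^5 = 0.025908
The M+4 peak is largest (0.323123); scaling to 100 gives 11.59 : 53.82 : 100.00 : 92.90 : 43.15 : 8.02.

11.59 : 53.82 : 100.00 : 92.90 : 43.15 : 8.02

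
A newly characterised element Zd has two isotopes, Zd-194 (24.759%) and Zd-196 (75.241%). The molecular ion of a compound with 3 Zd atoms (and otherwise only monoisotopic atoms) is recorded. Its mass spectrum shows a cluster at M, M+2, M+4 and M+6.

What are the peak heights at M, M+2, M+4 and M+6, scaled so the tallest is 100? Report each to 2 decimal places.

Each Zd atom is independently Zd-194 (p = 0.24759) or Zd-196 (q = 0.75241); the cluster is the binomial expansion (p + q)^3.
P(M) = 0.24759^3 = 0.015177
P(M+2) = 3 × 0.24759^2 × 0.75241^1 = 0.138370
P(M+4) = 3 × 0.24759^1 × 0.75241^2 = 0.420498
P(M+6) = 0.75241^3 = 0.425955
The M+6 peak is largest (0.425955); scaling to 100 gives 3.56 : 32.48 : 98.72 : 100.00.

3.56 : 32.48 : 98.72 : 100.00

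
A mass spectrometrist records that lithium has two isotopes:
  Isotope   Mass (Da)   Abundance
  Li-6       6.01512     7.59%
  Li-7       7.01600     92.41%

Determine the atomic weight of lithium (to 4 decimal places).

6.9400 Da

Ar = Σ fᵢ·mᵢ = 0.0759 × 6.01512 + 0.9241 × 7.01600
= 0.456548 + 6.483486 = 6.940034 Da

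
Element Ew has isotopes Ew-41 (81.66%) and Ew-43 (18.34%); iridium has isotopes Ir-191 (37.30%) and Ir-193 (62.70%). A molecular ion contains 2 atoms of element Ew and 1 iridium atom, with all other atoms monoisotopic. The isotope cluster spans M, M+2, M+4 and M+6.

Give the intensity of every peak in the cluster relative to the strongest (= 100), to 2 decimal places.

Element Ew pattern (n=2): 0.66683556 : 0.29952888 : 0.03363556
Iridium pattern (n=1): 0.3730 : 0.6270
Convolve the two distributions (both contribute in 2-u steps):
  M: 0.66683556×0.3730 = 0.248730
  M+2: 0.66683556×0.6270 + 0.29952888×0.3730 = 0.529830
  M+4: 0.29952888×0.6270 + 0.03363556×0.3730 = 0.200351
  M+6: 0.03363556×0.6270 = 0.021089
Scale to base peak (0.529830) = 100: 46.95 : 100.00 : 37.81 : 3.98

46.95 : 100.00 : 37.81 : 3.98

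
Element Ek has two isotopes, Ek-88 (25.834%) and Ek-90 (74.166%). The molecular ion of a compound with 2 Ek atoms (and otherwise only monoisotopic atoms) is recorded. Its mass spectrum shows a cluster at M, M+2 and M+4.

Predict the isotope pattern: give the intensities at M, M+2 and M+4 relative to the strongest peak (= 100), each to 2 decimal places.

12.13 : 69.67 : 100.00

Each Ek atom is independently Ek-88 (p = 0.25834) or Ek-90 (q = 0.74166); the cluster is the binomial expansion (p + q)^2.
P(M) = 0.25834^2 = 0.066740
P(M+2) = 2 × 0.25834^1 × 0.74166^1 = 0.383201
P(M+4) = 0.74166^2 = 0.550060
The M+4 peak is largest (0.550060); scaling to 100 gives 12.13 : 69.67 : 100.00.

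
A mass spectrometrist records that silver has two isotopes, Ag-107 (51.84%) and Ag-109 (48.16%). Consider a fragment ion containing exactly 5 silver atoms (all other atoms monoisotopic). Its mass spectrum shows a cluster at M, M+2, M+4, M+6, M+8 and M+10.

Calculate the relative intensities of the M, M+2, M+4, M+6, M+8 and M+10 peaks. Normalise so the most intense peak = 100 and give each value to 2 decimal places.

11.59 : 53.82 : 100.00 : 92.90 : 43.15 : 8.02

The 5 Ag atoms are independent, so intensities follow the terms of (0.5184 + 0.4816)^5.
P(M) = 0.5184^5 = 0.037439
P(M+2) = 5 × 0.5184^4 × 0.4816^1 = 0.173907
P(M+4) = 10 × 0.5184^3 × 0.4816^2 = 0.323123
P(M+6) = 10 × 0.5184^2 × 0.4816^3 = 0.300185
P(M+8) = 5 × 0.5184^1 × 0.4816^4 = 0.139438
P(M+10) = 0.4816^5 = 0.025908
The M+4 peak is largest (0.323123); scaling to 100 gives 11.59 : 53.82 : 100.00 : 92.90 : 43.15 : 8.02.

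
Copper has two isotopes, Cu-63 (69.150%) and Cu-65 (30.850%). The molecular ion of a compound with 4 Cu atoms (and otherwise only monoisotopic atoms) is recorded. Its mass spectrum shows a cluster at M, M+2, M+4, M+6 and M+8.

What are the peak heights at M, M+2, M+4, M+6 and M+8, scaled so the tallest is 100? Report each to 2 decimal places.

Each Cu atom is independently Cu-63 (p = 0.69150) or Cu-65 (q = 0.30850); the cluster is the binomial expansion (p + q)^4.
P(M) = 0.69150^4 = 0.228649
P(M+2) = 4 × 0.69150^3 × 0.30850^1 = 0.408030
P(M+4) = 6 × 0.69150^2 × 0.30850^2 = 0.273052
P(M+6) = 4 × 0.69150^1 × 0.30850^3 = 0.081212
P(M+8) = 0.30850^4 = 0.009058
The M+2 peak is largest (0.408030); scaling to 100 gives 56.04 : 100.00 : 66.92 : 19.90 : 2.22.

56.04 : 100.00 : 66.92 : 19.90 : 2.22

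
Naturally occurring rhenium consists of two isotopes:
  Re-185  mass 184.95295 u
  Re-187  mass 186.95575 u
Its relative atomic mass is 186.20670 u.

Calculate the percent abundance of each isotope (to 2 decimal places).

Let x be the fractional abundance of Re-185; then Re-187 has abundance 1 − x.
184.95295·x + 186.95575·(1 − x) = 186.20670
(184.95295 − 186.95575)·x = 186.20670 − 186.95575
x = -0.74905 / -2.00280 = 0.37400 → 37.40% Re-185, 62.60% Re-187.

Re-185: 37.40%, Re-187: 62.60%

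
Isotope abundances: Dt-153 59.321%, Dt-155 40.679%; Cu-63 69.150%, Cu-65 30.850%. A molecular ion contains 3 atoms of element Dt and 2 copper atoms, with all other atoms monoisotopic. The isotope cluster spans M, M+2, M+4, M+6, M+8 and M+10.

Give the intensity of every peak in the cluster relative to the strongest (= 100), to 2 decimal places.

29.02 : 85.61 : 100.00 : 57.78 : 16.50 : 1.86

Element Dt pattern (n=3): 0.20874947 : 0.42944589 : 0.2944898 : 0.06731484
Copper pattern (n=2): 0.47817225 : 0.4266555 : 0.09517225
Convolve the two distributions (both contribute in 2-u steps):
  M: 0.20874947×0.47817225 = 0.099818
  M+2: 0.20874947×0.4266555 + 0.42944589×0.47817225 = 0.294413
  M+4: 0.20874947×0.09517225 + 0.42944589×0.4266555 + 0.2944898×0.47817225 = 0.343909
  M+6: 0.42944589×0.09517225 + 0.2944898×0.4266555 + 0.06731484×0.47817225 = 0.198705
  M+8: 0.2944898×0.09517225 + 0.06731484×0.4266555 = 0.056748
  M+10: 0.06731484×0.09517225 = 0.006407
Scale to base peak (0.343909) = 100: 29.02 : 85.61 : 100.00 : 57.78 : 16.50 : 1.86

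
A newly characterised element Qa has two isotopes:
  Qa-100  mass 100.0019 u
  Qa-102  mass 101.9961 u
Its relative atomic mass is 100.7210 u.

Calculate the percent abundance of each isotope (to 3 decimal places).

Qa-100: 63.940%, Qa-102: 36.060%

Let x be the fractional abundance of Qa-100; then Qa-102 has abundance 1 − x.
100.0019·x + 101.9961·(1 − x) = 100.7210
(100.0019 − 101.9961)·x = 100.7210 − 101.9961
x = -1.2751 / -1.9942 = 0.63940 → 63.940% Qa-100, 36.060% Qa-102.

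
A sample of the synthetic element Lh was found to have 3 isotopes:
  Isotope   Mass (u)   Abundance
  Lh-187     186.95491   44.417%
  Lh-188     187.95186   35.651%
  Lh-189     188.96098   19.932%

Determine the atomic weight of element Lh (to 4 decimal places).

Weight each isotope mass by its fractional abundance: 0.44417 × 186.95491 + 0.35651 × 187.95186 + 0.19932 × 188.96098
= 83.039762 + 67.006718 + 37.663703 = 187.710183 u

187.7102 u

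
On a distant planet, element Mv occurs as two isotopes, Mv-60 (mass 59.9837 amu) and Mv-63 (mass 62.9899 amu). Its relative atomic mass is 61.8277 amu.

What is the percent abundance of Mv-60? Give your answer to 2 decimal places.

38.66%

With x = fraction of Mv-60 (so Mv-63 is 1 − x):
59.9837·x + 62.9899·(1 − x) = 61.8277
(59.9837 − 62.9899)·x = 61.8277 − 62.9899
x = -1.1622 / -3.0062 = 0.38660 → 38.66% Mv-60, 61.34% Mv-63.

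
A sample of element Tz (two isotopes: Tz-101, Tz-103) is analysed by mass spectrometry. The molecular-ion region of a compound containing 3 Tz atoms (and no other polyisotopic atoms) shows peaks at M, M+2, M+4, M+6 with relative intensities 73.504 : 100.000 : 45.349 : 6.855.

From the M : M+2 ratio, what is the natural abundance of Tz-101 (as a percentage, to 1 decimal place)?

Let p = fractional abundance of Tz-101. I(M+2)/I(M) = [C(3,1)·p^2·(1−p)] / p^3 = 3·(1−p)/p = 100.000/73.504 = 1.3605
(1−p)/p = 1.3605/3 = 0.4535  ⇒  p = 1/(1 + 0.4535) = 0.6880
Tz-101: 68.8%, Tz-103: 31.2%.

68.8%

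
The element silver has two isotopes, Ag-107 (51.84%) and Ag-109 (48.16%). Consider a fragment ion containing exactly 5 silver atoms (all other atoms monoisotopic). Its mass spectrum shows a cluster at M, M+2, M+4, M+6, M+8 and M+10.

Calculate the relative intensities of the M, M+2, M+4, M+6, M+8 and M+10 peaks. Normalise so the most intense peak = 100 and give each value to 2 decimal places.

Each Ag atom is independently Ag-107 (p = 0.5184) or Ag-109 (q = 0.4816); the cluster is the binomial expansion (p + q)^5.
P(M) = 0.5184^5 = 0.037439
P(M+2) = 5 × 0.5184^4 × 0.4816^1 = 0.173907
P(M+4) = 10 × 0.5184^3 × 0.4816^2 = 0.323123
P(M+6) = 10 × 0.5184^2 × 0.4816^3 = 0.300185
P(M+8) = 5 × 0.5184^1 × 0.4816^4 = 0.139438
P(M+10) = 0.4816^5 = 0.025908
The M+4 peak is largest (0.323123); scaling to 100 gives 11.59 : 53.82 : 100.00 : 92.90 : 43.15 : 8.02.

11.59 : 53.82 : 100.00 : 92.90 : 43.15 : 8.02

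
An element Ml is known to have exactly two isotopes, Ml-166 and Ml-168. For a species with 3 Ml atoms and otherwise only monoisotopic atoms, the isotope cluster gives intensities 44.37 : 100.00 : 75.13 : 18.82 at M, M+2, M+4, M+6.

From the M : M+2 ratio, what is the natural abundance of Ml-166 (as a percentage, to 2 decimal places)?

Let p = fractional abundance of Ml-166. I(M+2)/I(M) = [C(3,1)·p^2·(1−p)] / p^3 = 3·(1−p)/p = 100.00/44.37 = 2.2538
(1−p)/p = 2.2538/3 = 0.7513  ⇒  p = 1/(1 + 0.7513) = 0.5710
Ml-166: 57.10%, Ml-168: 42.90%.

57.10%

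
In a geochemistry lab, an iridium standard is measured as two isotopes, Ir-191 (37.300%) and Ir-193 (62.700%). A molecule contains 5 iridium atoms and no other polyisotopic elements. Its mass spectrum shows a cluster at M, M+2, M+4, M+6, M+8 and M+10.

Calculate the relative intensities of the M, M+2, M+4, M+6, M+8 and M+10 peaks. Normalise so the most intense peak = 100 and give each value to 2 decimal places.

Expanding (0.37300 + 0.62700)^5:
P(M) = 0.37300^5 = 0.007220
P(M+2) = 5 × 0.37300^4 × 0.62700^1 = 0.060684
P(M+4) = 10 × 0.37300^3 × 0.62700^2 = 0.204015
P(M+6) = 10 × 0.37300^2 × 0.62700^3 = 0.342942
P(M+8) = 5 × 0.37300^1 × 0.62700^4 = 0.288237
P(M+10) = 0.62700^5 = 0.096903
The M+6 peak is largest (0.342942); scaling to 100 gives 2.11 : 17.70 : 59.49 : 100.00 : 84.05 : 28.26.

2.11 : 17.70 : 59.49 : 100.00 : 84.05 : 28.26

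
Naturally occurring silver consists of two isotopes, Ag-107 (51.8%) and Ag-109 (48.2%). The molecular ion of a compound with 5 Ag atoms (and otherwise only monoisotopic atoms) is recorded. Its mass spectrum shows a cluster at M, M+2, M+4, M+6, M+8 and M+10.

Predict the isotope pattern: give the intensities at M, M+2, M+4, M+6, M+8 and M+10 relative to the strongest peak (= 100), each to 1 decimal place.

11.5 : 53.7 : 100.0 : 93.1 : 43.3 : 8.1

Each Ag atom is independently Ag-107 (p = 0.518) or Ag-109 (q = 0.482); the cluster is the binomial expansion (p + q)^5.
P(M) = 0.518^5 = 0.037295
P(M+2) = 5 × 0.518^4 × 0.482^1 = 0.173515
P(M+4) = 10 × 0.518^3 × 0.482^2 = 0.322911
P(M+6) = 10 × 0.518^2 × 0.482^3 = 0.300470
P(M+8) = 5 × 0.518^1 × 0.482^4 = 0.139794
P(M+10) = 0.482^5 = 0.026016
The M+4 peak is largest (0.322911); scaling to 100 gives 11.5 : 53.7 : 100.0 : 93.1 : 43.3 : 8.1.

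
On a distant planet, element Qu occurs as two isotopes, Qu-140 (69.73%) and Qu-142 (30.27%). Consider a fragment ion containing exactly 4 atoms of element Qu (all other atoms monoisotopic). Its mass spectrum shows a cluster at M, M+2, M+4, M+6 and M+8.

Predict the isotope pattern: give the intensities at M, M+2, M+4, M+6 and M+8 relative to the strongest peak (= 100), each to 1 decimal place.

The 4 Qu atoms are independent, so intensities follow the terms of (0.6973 + 0.3027)^4.
P(M) = 0.6973^4 = 0.236417
P(M+2) = 4 × 0.6973^3 × 0.3027^1 = 0.410517
P(M+4) = 6 × 0.6973^2 × 0.3027^2 = 0.267310
P(M+6) = 4 × 0.6973^1 × 0.3027^3 = 0.077360
P(M+8) = 0.3027^4 = 0.008396
The M+2 peak is largest (0.410517); scaling to 100 gives 57.6 : 100.0 : 65.1 : 18.8 : 2.0.

57.6 : 100.0 : 65.1 : 18.8 : 2.0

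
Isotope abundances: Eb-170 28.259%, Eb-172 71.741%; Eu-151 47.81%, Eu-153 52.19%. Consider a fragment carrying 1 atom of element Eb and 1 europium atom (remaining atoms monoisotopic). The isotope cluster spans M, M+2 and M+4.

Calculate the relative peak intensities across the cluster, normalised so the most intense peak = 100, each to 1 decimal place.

27.5 : 100.0 : 76.3

Element Eb pattern (n=1): 0.28259 : 0.71741
Europium pattern (n=1): 0.4781 : 0.5219
Convolve the two distributions (both contribute in 2-u steps):
  M: 0.28259×0.4781 = 0.135106
  M+2: 0.28259×0.5219 + 0.71741×0.4781 = 0.490477
  M+4: 0.71741×0.5219 = 0.374416
Scale to base peak (0.490477) = 100: 27.5 : 100.0 : 76.3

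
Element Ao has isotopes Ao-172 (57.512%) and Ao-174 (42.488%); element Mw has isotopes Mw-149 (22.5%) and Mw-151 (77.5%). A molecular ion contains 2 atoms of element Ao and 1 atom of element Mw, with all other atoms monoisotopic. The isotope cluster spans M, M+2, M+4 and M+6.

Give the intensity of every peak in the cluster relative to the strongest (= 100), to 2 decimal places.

17.75 : 87.35 : 100.00 : 33.36

Element Ao pattern (n=2): 0.33076301 : 0.48871397 : 0.18052301
Element Mw pattern (n=1): 0.2250 : 0.7750
Convolve the two distributions (both contribute in 2-u steps):
  M: 0.33076301×0.2250 = 0.074422
  M+2: 0.33076301×0.7750 + 0.48871397×0.2250 = 0.366302
  M+4: 0.48871397×0.7750 + 0.18052301×0.2250 = 0.419371
  M+6: 0.18052301×0.7750 = 0.139905
Scale to base peak (0.419371) = 100: 17.75 : 87.35 : 100.00 : 33.36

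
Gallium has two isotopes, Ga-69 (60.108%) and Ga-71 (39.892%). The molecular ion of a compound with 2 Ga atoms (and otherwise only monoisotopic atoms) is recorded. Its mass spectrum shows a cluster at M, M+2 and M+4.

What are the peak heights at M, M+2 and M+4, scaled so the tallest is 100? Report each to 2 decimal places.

75.34 : 100.00 : 33.18

The 2 Ga atoms are independent, so intensities follow the terms of (0.60108 + 0.39892)^2.
P(M) = 0.60108^2 = 0.361297
P(M+2) = 2 × 0.60108^1 × 0.39892^1 = 0.479566
P(M+4) = 0.39892^2 = 0.159137
The M+2 peak is largest (0.479566); scaling to 100 gives 75.34 : 100.00 : 33.18.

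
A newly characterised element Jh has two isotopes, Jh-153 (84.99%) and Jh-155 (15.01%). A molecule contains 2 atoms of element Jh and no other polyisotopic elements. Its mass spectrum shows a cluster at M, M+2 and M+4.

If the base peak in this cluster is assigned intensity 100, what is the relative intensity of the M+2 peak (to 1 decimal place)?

35.3

Binomial terms of (0.8499 + 0.1501)^2: M 0.7223, M+2 0.2551, M+4 0.0225 → M is the base peak.
P(M) = C(2,0) × 0.8499^2 × 0.1501^0 = 1 × 0.72233001 × 1.0000 = 0.722330 (base)
P(M+2) = C(2,1) × 0.8499^1 × 0.1501^1 = 2 × 0.8499 × 0.1501 = 0.255140
Relative intensity = 0.255140 / 0.722330 × 100 = 35.3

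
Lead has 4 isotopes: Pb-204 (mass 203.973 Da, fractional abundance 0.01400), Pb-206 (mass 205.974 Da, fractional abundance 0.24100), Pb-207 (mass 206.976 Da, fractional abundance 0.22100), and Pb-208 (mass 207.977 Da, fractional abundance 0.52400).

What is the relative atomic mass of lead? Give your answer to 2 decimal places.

The abundance-weighted mean is 0.01400 × 203.973 + 0.24100 × 205.974 + 0.22100 × 206.976 + 0.52400 × 207.977
= 2.8556 + 49.6397 + 45.7417 + 108.9799 = 207.2169 Da

207.22 Da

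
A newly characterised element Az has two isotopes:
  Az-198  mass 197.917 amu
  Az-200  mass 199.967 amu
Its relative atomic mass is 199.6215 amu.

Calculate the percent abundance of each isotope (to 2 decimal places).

Az-198: 16.85%, Az-200: 83.15%

Writing the weighted mean with unknown fraction x of Az-198:
197.917·x + 199.967·(1 − x) = 199.6215
(197.917 − 199.967)·x = 199.6215 − 199.967
x = -0.3455 / -2.050 = 0.16854 → 16.85% Az-198, 83.15% Az-200.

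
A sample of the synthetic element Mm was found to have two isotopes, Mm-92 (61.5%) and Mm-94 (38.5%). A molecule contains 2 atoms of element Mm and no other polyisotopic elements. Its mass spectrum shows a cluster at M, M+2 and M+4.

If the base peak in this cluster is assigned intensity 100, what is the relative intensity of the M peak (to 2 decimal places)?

79.87

(0.615 + 0.385)^2 gives M 0.3782, M+2 0.4736, M+4 0.1482; the largest is M+2.
P(M+2) = C(2,1) × 0.615^1 × 0.385^1 = 2 × 0.6150 × 0.3850 = 0.473550 (base)
P(M) = C(2,0) × 0.615^2 × 0.385^0 = 1 × 0.378225 × 1.0000 = 0.378225
Relative intensity = 0.378225 / 0.473550 × 100 = 79.87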